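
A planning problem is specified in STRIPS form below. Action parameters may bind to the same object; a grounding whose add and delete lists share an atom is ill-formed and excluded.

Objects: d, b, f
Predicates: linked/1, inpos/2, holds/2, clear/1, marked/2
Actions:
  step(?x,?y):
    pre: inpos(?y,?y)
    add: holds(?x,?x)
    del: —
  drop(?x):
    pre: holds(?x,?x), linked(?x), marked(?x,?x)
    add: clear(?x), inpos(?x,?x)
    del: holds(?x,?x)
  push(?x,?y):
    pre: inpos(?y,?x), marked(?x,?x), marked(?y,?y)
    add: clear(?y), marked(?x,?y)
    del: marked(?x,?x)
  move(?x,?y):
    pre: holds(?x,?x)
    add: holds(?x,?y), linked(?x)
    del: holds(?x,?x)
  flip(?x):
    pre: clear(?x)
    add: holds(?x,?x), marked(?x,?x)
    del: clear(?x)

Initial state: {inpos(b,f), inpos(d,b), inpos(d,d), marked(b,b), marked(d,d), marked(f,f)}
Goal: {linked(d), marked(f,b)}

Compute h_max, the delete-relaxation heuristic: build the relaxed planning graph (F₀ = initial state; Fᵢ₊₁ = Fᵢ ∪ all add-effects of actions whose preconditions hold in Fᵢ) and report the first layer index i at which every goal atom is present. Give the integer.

F0 = init (6 atoms)
F1 = F0 ∪ {clear(b), clear(d), holds(b,b), holds(d,d), holds(f,f), marked(b,d), marked(f,b)}  (13 atoms)
F2 = F1 ∪ {holds(b,d), holds(b,f), holds(d,b), holds(d,f), holds(f,b), holds(f,d), linked(b), linked(d), linked(f)}  (22 atoms)
goal ⊆ F2  ⇒  h_max = 2

2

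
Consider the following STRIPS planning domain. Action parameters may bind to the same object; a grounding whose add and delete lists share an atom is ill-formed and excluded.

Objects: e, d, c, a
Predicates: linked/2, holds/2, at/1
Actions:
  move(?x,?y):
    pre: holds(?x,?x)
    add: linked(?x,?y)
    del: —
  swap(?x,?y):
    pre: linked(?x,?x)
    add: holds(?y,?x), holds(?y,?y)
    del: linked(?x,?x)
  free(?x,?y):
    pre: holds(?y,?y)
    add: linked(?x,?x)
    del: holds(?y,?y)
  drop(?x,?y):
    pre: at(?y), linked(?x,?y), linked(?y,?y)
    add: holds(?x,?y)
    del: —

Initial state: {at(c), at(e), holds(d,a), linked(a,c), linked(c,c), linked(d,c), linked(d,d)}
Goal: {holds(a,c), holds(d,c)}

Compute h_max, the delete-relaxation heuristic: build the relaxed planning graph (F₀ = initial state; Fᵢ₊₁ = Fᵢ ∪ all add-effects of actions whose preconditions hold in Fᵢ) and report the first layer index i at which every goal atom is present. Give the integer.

F0 = init (7 atoms)
F1 = F0 ∪ {holds(a,a), holds(a,c), holds(a,d), holds(c,c), holds(c,d), holds(d,c), holds(d,d), holds(e,c), holds(e,d), holds(e,e)}  (17 atoms)
goal ⊆ F1  ⇒  h_max = 1

1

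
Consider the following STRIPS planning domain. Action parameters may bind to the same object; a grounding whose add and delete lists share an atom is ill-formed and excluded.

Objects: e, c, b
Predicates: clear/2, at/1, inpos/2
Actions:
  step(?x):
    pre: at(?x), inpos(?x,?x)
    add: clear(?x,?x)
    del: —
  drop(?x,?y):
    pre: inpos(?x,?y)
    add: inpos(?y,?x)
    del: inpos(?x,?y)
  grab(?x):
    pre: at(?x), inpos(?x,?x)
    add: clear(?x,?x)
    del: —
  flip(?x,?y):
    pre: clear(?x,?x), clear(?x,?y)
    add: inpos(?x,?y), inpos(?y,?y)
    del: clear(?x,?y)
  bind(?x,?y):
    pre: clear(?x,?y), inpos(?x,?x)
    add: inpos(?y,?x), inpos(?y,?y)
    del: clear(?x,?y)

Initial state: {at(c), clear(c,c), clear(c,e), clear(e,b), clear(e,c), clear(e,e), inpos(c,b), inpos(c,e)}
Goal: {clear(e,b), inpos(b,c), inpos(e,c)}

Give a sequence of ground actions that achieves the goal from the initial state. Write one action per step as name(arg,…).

1. drop(c,e)  →  {at(c), clear(c,c), clear(c,e), clear(e,b), clear(e,c), clear(e,e), inpos(c,b), inpos(e,c)}
2. drop(c,b)  →  {at(c), clear(c,c), clear(c,e), clear(e,b), clear(e,c), clear(e,e), inpos(b,c), inpos(e,c)}

drop(c,e); drop(c,b)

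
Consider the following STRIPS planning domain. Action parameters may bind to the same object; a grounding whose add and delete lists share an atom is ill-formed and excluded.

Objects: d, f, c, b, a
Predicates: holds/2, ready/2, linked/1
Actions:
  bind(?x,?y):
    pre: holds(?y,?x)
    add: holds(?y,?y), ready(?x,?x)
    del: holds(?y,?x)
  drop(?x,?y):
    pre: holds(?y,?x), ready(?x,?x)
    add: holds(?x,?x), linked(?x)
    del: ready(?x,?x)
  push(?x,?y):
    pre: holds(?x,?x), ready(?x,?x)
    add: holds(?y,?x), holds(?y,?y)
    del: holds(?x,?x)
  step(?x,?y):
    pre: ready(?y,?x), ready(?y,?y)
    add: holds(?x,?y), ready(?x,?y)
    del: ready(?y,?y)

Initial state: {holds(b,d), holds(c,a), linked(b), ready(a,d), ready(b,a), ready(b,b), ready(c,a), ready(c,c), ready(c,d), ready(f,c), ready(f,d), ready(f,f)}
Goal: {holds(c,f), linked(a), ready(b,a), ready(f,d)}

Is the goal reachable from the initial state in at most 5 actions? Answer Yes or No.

Yes

1. bind(a,c)  →  {holds(b,d), holds(c,c), linked(b), ready(a,a), ready(a,d), ready(b,a), ready(b,b), ready(c,a), ready(c,c), ready(c,d), ready(f,c), ready(f,d), ready(f,f)}
2. push(c,a)  →  {holds(a,a), holds(a,c), holds(b,d), linked(b), ready(a,a), ready(a,d), ready(b,a), ready(b,b), ready(c,a), ready(c,c), ready(c,d), ready(f,c), ready(f,d), ready(f,f)}
3. drop(a,a)  →  {holds(a,a), holds(a,c), holds(b,d), linked(a), linked(b), ready(a,d), ready(b,a), ready(b,b), ready(c,a), ready(c,c), ready(c,d), ready(f,c), ready(f,d), ready(f,f)}
4. step(c,f)  →  {holds(a,a), holds(a,c), holds(b,d), holds(c,f), linked(a), linked(b), ready(a,d), ready(b,a), ready(b,b), ready(c,a), ready(c,c), ready(c,d), ready(c,f), ready(f,c), ready(f,d)}
optimal plan length = 4; 4 ≤ 5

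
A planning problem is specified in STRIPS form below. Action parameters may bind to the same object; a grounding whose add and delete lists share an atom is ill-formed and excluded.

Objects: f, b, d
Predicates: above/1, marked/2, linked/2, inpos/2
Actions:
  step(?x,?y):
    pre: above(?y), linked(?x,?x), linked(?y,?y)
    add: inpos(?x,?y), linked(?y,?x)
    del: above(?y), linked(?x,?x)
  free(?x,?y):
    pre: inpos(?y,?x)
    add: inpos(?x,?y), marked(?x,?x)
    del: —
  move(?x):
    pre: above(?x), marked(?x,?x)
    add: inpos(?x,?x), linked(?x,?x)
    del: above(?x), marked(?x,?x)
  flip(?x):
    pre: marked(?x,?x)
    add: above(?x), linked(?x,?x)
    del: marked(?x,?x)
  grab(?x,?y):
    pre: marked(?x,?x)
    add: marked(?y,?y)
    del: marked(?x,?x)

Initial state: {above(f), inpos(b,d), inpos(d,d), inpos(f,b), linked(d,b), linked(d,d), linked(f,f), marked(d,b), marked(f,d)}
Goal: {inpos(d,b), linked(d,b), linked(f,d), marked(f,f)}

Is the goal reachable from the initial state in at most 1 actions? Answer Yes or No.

1. step(d,f)  →  {inpos(b,d), inpos(d,d), inpos(d,f), inpos(f,b), linked(d,b), linked(f,d), linked(f,f), marked(d,b), marked(f,d)}
2. free(f,d)  →  {inpos(b,d), inpos(d,d), inpos(d,f), inpos(f,b), inpos(f,d), linked(d,b), linked(f,d), linked(f,f), marked(d,b), marked(f,d), marked(f,f)}
3. free(d,b)  →  {inpos(b,d), inpos(d,b), inpos(d,d), inpos(d,f), inpos(f,b), inpos(f,d), linked(d,b), linked(f,d), linked(f,f), marked(d,b), marked(d,d), marked(f,d), marked(f,f)}
optimal plan length = 3; 3 > 1

No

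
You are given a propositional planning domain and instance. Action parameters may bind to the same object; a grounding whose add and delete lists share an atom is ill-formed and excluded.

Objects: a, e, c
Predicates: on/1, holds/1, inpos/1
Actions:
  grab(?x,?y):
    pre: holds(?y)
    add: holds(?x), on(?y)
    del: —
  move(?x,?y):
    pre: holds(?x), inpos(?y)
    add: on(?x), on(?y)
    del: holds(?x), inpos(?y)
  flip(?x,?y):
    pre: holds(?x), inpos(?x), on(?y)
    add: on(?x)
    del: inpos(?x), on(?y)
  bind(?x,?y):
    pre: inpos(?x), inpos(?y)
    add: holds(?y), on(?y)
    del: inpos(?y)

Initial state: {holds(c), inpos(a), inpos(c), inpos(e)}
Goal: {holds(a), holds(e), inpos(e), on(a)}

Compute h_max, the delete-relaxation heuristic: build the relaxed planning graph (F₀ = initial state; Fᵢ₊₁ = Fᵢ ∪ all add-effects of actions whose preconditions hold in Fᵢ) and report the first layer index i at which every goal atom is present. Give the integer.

1

F0 = init (4 atoms)
F1 = F0 ∪ {holds(a), holds(e), on(a), on(c), on(e)}  (9 atoms)
goal ⊆ F1  ⇒  h_max = 1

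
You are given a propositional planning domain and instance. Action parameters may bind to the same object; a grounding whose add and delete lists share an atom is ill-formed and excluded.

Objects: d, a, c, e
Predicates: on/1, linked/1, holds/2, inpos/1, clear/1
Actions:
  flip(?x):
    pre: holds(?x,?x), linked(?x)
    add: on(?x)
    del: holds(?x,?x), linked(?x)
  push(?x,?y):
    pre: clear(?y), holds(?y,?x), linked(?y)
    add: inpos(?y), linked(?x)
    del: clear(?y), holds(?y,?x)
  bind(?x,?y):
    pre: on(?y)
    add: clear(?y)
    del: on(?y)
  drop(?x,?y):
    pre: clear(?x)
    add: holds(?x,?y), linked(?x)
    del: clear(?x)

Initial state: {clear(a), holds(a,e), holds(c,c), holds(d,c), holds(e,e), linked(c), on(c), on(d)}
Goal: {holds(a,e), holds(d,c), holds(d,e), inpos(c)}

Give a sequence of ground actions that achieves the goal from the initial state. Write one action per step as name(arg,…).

1. bind(d,d)  →  {clear(a), clear(d), holds(a,e), holds(c,c), holds(d,c), holds(e,e), linked(c), on(c)}
2. bind(d,c)  →  {clear(a), clear(c), clear(d), holds(a,e), holds(c,c), holds(d,c), holds(e,e), linked(c)}
3. push(c,c)  →  {clear(a), clear(d), holds(a,e), holds(d,c), holds(e,e), inpos(c), linked(c)}
4. drop(d,e)  →  {clear(a), holds(a,e), holds(d,c), holds(d,e), holds(e,e), inpos(c), linked(c), linked(d)}

bind(d,d); bind(d,c); push(c,c); drop(d,e)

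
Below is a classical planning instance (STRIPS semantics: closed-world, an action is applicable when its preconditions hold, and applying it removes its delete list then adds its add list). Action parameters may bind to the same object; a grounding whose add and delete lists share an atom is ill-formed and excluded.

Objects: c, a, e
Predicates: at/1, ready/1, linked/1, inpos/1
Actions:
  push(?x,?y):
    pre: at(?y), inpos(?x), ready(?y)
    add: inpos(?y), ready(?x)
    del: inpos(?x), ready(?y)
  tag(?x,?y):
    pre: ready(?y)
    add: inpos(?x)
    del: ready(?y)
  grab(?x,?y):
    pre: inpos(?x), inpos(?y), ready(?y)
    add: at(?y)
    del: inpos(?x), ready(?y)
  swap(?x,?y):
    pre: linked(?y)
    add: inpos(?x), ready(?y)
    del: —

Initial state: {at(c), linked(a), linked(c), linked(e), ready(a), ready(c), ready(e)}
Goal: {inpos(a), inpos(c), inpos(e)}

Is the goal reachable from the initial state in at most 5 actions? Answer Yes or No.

Yes

1. tag(c,c)  →  {at(c), inpos(c), linked(a), linked(c), linked(e), ready(a), ready(e)}
2. tag(a,a)  →  {at(c), inpos(a), inpos(c), linked(a), linked(c), linked(e), ready(e)}
3. tag(e,e)  →  {at(c), inpos(a), inpos(c), inpos(e), linked(a), linked(c), linked(e)}
optimal plan length = 3; 3 ≤ 5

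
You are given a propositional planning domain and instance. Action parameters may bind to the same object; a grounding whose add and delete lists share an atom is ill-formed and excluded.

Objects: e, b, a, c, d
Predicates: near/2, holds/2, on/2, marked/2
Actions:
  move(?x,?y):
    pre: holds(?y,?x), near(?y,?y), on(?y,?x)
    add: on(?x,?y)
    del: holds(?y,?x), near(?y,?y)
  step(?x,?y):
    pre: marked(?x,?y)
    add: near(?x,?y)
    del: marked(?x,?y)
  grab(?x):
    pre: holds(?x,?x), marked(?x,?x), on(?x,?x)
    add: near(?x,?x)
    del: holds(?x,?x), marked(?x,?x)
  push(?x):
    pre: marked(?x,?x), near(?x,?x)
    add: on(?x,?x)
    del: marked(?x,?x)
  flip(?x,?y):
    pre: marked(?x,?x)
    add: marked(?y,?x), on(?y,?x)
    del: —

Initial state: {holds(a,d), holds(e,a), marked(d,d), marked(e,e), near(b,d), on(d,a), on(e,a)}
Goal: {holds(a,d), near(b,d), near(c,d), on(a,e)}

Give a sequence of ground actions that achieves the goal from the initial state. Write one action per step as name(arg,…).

flip(e,a); flip(d,c); step(c,d)

1. flip(e,a)  →  {holds(a,d), holds(e,a), marked(a,e), marked(d,d), marked(e,e), near(b,d), on(a,e), on(d,a), on(e,a)}
2. flip(d,c)  →  {holds(a,d), holds(e,a), marked(a,e), marked(c,d), marked(d,d), marked(e,e), near(b,d), on(a,e), on(c,d), on(d,a), on(e,a)}
3. step(c,d)  →  {holds(a,d), holds(e,a), marked(a,e), marked(d,d), marked(e,e), near(b,d), near(c,d), on(a,e), on(c,d), on(d,a), on(e,a)}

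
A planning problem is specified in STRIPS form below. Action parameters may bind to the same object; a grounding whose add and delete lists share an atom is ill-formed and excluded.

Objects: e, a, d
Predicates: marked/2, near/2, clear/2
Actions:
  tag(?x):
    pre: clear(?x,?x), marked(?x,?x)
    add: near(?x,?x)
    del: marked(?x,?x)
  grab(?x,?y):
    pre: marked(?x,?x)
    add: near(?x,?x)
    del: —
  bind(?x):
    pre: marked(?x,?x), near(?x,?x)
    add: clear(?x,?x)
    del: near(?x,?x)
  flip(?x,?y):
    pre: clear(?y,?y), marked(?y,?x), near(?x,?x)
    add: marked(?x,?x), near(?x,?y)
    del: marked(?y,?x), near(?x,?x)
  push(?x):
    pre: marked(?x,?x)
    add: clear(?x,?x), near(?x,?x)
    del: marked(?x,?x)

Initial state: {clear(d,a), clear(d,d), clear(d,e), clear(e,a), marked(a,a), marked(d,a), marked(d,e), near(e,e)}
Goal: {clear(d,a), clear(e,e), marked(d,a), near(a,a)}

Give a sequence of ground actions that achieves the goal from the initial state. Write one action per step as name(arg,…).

1. grab(a,e)  →  {clear(d,a), clear(d,d), clear(d,e), clear(e,a), marked(a,a), marked(d,a), marked(d,e), near(a,a), near(e,e)}
2. flip(e,d)  →  {clear(d,a), clear(d,d), clear(d,e), clear(e,a), marked(a,a), marked(d,a), marked(e,e), near(a,a), near(e,d)}
3. push(e)  →  {clear(d,a), clear(d,d), clear(d,e), clear(e,a), clear(e,e), marked(a,a), marked(d,a), near(a,a), near(e,d), near(e,e)}

grab(a,e); flip(e,d); push(e)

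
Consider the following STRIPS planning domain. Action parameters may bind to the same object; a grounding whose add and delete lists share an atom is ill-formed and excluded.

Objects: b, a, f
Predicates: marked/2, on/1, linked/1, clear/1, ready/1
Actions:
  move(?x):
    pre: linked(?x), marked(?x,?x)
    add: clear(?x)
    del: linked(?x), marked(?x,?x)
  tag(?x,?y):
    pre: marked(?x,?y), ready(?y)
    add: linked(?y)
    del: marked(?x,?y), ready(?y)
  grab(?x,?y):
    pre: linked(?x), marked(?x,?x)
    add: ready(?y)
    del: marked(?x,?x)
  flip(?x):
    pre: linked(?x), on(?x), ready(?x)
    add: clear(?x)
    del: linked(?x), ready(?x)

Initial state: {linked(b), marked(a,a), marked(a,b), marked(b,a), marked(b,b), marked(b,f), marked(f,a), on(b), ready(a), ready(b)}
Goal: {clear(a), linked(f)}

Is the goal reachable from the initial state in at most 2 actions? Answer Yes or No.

1. tag(b,a)  →  {linked(a), linked(b), marked(a,a), marked(a,b), marked(b,b), marked(b,f), marked(f,a), on(b), ready(b)}
2. move(a)  →  {clear(a), linked(b), marked(a,b), marked(b,b), marked(b,f), marked(f,a), on(b), ready(b)}
3. grab(b,f)  →  {clear(a), linked(b), marked(a,b), marked(b,f), marked(f,a), on(b), ready(b), ready(f)}
4. tag(b,f)  →  {clear(a), linked(b), linked(f), marked(a,b), marked(f,a), on(b), ready(b)}
optimal plan length = 4; 4 > 2

No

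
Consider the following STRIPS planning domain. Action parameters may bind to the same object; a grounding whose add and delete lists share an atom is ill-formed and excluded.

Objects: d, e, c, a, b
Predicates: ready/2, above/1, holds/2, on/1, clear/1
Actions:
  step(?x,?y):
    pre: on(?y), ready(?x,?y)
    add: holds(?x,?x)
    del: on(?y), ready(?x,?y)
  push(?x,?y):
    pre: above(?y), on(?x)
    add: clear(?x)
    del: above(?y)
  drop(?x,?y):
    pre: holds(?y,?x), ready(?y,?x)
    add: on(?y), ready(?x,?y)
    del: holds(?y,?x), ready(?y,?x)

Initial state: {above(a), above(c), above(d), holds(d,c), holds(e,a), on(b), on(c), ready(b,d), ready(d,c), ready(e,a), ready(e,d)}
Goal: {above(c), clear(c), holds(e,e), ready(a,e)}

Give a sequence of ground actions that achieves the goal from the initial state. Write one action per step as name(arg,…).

push(c,d); drop(c,d); step(e,d); drop(a,e)

1. push(c,d)  →  {above(a), above(c), clear(c), holds(d,c), holds(e,a), on(b), on(c), ready(b,d), ready(d,c), ready(e,a), ready(e,d)}
2. drop(c,d)  →  {above(a), above(c), clear(c), holds(e,a), on(b), on(c), on(d), ready(b,d), ready(c,d), ready(e,a), ready(e,d)}
3. step(e,d)  →  {above(a), above(c), clear(c), holds(e,a), holds(e,e), on(b), on(c), ready(b,d), ready(c,d), ready(e,a)}
4. drop(a,e)  →  {above(a), above(c), clear(c), holds(e,e), on(b), on(c), on(e), ready(a,e), ready(b,d), ready(c,d)}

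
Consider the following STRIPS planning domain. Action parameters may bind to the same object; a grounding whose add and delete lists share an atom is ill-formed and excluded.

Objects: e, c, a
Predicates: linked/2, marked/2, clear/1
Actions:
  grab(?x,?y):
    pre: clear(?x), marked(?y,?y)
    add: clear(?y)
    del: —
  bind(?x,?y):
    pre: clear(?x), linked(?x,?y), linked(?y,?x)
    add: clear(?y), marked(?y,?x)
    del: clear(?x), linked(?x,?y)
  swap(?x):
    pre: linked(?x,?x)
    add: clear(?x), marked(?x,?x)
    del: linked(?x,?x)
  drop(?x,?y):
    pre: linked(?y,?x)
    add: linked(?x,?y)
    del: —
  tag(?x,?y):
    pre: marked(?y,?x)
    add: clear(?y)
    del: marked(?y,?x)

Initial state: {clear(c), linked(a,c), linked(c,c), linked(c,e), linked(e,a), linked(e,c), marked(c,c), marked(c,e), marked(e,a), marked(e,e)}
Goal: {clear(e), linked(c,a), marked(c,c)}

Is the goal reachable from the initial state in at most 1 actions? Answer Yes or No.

No

1. grab(c,e)  →  {clear(c), clear(e), linked(a,c), linked(c,c), linked(c,e), linked(e,a), linked(e,c), marked(c,c), marked(c,e), marked(e,a), marked(e,e)}
2. drop(c,a)  →  {clear(c), clear(e), linked(a,c), linked(c,a), linked(c,c), linked(c,e), linked(e,a), linked(e,c), marked(c,c), marked(c,e), marked(e,a), marked(e,e)}
optimal plan length = 2; 2 > 1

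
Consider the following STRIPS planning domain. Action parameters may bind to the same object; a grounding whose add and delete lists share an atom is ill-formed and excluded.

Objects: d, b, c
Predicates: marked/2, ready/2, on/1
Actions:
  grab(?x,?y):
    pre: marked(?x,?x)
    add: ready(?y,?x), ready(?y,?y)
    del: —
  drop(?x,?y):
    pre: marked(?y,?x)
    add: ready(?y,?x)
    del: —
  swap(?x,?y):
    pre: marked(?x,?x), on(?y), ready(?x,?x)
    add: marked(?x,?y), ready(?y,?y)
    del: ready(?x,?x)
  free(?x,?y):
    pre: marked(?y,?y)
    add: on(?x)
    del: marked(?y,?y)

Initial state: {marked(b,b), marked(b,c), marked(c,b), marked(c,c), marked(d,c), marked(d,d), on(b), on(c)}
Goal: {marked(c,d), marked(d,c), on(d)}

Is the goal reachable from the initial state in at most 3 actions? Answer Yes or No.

1. grab(d,c)  →  {marked(b,b), marked(b,c), marked(c,b), marked(c,c), marked(d,c), marked(d,d), on(b), on(c), ready(c,c), ready(c,d)}
2. free(d,d)  →  {marked(b,b), marked(b,c), marked(c,b), marked(c,c), marked(d,c), on(b), on(c), on(d), ready(c,c), ready(c,d)}
3. swap(c,d)  →  {marked(b,b), marked(b,c), marked(c,b), marked(c,c), marked(c,d), marked(d,c), on(b), on(c), on(d), ready(c,d), ready(d,d)}
optimal plan length = 3; 3 ≤ 3

Yes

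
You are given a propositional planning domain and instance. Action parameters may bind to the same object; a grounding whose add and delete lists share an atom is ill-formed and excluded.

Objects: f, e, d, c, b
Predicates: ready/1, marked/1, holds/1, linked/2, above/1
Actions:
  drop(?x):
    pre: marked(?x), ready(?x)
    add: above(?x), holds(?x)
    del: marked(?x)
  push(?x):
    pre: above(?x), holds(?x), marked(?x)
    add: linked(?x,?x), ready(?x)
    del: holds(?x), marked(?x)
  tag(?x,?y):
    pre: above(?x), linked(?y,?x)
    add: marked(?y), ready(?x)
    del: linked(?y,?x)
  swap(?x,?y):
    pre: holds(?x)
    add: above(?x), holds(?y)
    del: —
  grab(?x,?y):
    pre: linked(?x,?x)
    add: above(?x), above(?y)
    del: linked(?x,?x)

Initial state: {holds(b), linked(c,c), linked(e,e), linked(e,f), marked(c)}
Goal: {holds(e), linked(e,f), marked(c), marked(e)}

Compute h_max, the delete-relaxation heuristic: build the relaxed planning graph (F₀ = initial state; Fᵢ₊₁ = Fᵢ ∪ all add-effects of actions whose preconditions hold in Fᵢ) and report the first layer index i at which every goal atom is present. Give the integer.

F0 = init (5 atoms)
F1 = F0 ∪ {above(b), above(c), above(d), above(e), above(f), holds(c), holds(d), holds(e), holds(f)}  (14 atoms)
F2 = F1 ∪ {marked(e), ready(c), ready(e), ready(f)}  (18 atoms)
goal ⊆ F2  ⇒  h_max = 2

2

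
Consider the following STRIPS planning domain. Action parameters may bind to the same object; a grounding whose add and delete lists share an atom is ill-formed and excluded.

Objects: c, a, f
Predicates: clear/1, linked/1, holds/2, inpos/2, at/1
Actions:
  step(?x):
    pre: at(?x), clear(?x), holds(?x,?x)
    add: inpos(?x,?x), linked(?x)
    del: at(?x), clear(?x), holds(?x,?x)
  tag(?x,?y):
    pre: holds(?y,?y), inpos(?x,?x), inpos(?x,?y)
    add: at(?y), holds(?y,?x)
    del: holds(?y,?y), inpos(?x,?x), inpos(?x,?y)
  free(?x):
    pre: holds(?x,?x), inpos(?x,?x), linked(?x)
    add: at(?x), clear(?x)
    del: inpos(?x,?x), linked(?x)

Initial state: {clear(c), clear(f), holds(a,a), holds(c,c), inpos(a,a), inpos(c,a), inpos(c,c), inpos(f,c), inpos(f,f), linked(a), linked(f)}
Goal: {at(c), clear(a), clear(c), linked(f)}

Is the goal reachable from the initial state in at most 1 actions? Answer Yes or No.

No

1. tag(f,c)  →  {at(c), clear(c), clear(f), holds(a,a), holds(c,f), inpos(a,a), inpos(c,a), inpos(c,c), linked(a), linked(f)}
2. free(a)  →  {at(a), at(c), clear(a), clear(c), clear(f), holds(a,a), holds(c,f), inpos(c,a), inpos(c,c), linked(f)}
optimal plan length = 2; 2 > 1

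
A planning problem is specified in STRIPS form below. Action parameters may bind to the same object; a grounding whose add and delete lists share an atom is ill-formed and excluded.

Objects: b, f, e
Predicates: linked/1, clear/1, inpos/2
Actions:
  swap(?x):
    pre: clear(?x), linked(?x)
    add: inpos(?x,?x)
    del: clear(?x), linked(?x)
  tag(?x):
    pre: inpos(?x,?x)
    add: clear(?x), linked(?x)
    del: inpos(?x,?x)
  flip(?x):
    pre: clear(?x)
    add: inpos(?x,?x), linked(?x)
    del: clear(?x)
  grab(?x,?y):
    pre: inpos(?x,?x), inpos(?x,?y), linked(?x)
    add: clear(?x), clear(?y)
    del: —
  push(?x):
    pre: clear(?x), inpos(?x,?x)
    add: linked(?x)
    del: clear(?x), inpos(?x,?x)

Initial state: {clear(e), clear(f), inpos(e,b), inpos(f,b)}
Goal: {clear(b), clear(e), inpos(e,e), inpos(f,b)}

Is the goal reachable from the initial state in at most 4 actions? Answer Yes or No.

1. flip(e)  →  {clear(f), inpos(e,b), inpos(e,e), inpos(f,b), linked(e)}
2. grab(e,b)  →  {clear(b), clear(e), clear(f), inpos(e,b), inpos(e,e), inpos(f,b), linked(e)}
optimal plan length = 2; 2 ≤ 4

Yes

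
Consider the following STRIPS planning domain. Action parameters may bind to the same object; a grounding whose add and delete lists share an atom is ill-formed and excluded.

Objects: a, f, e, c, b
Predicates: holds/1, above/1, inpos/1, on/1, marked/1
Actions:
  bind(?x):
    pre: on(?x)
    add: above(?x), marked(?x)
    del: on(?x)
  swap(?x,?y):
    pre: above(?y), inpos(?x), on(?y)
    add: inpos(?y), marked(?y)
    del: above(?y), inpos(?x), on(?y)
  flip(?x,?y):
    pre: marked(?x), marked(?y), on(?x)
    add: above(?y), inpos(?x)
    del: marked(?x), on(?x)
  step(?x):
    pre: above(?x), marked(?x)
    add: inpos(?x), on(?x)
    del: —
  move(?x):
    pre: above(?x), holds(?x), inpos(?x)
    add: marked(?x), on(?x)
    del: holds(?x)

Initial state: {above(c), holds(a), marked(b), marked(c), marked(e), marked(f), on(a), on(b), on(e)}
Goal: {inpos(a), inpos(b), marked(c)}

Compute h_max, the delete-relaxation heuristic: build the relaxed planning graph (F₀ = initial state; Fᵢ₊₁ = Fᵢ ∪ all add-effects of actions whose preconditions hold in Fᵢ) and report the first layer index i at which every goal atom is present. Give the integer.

F0 = init (9 atoms)
F1 = F0 ∪ {above(a), above(b), above(e), above(f), inpos(b), inpos(c), inpos(e), marked(a), on(c)}  (18 atoms)
F2 = F1 ∪ {inpos(a), inpos(f), on(f)}  (21 atoms)
goal ⊆ F2  ⇒  h_max = 2

2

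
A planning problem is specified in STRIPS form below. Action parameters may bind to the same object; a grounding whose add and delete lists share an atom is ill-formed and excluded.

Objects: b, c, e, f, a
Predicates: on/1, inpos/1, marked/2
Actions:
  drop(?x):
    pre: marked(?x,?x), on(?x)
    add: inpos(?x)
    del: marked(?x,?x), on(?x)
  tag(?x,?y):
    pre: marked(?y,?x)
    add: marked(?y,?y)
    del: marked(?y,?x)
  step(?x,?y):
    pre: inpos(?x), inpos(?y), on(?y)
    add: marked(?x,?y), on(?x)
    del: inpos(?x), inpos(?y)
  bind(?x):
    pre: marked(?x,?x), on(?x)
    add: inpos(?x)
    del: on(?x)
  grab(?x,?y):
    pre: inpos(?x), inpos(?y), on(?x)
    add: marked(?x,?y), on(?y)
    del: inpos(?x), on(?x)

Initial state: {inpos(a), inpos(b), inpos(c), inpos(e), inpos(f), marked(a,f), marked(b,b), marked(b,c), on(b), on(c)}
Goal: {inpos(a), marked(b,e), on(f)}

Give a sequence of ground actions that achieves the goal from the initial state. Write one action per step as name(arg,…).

1. step(f,c)  →  {inpos(a), inpos(b), inpos(e), marked(a,f), marked(b,b), marked(b,c), marked(f,c), on(b), on(c), on(f)}
2. grab(b,e)  →  {inpos(a), inpos(e), marked(a,f), marked(b,b), marked(b,c), marked(b,e), marked(f,c), on(c), on(e), on(f)}

step(f,c); grab(b,e)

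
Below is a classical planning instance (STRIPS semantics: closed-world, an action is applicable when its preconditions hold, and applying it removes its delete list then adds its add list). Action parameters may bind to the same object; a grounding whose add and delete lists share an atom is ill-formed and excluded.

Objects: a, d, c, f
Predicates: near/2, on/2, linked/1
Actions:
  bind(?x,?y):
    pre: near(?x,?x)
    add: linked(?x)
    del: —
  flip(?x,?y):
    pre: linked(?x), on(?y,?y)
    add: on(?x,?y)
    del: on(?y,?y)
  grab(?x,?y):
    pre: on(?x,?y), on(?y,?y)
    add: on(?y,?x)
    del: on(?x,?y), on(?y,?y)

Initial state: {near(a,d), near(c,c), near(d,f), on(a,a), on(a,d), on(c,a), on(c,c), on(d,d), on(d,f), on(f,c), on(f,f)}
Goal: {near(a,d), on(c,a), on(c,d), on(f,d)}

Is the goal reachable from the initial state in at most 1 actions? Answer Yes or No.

1. bind(c,a)  →  {linked(c), near(a,d), near(c,c), near(d,f), on(a,a), on(a,d), on(c,a), on(c,c), on(d,d), on(d,f), on(f,c), on(f,f)}
2. flip(c,d)  →  {linked(c), near(a,d), near(c,c), near(d,f), on(a,a), on(a,d), on(c,a), on(c,c), on(c,d), on(d,f), on(f,c), on(f,f)}
3. grab(d,f)  →  {linked(c), near(a,d), near(c,c), near(d,f), on(a,a), on(a,d), on(c,a), on(c,c), on(c,d), on(f,c), on(f,d)}
optimal plan length = 3; 3 > 1

No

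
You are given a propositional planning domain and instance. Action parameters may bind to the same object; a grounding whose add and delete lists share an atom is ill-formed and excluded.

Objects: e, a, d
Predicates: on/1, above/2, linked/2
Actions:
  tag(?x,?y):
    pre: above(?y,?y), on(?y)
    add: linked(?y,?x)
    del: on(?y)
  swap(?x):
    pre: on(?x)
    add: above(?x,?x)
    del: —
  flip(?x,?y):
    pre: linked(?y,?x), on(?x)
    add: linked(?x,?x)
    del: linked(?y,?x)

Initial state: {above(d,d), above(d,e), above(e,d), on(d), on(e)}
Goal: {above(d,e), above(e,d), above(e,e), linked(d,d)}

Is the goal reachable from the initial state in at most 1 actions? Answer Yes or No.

1. tag(d,d)  →  {above(d,d), above(d,e), above(e,d), linked(d,d), on(e)}
2. swap(e)  →  {above(d,d), above(d,e), above(e,d), above(e,e), linked(d,d), on(e)}
optimal plan length = 2; 2 > 1

No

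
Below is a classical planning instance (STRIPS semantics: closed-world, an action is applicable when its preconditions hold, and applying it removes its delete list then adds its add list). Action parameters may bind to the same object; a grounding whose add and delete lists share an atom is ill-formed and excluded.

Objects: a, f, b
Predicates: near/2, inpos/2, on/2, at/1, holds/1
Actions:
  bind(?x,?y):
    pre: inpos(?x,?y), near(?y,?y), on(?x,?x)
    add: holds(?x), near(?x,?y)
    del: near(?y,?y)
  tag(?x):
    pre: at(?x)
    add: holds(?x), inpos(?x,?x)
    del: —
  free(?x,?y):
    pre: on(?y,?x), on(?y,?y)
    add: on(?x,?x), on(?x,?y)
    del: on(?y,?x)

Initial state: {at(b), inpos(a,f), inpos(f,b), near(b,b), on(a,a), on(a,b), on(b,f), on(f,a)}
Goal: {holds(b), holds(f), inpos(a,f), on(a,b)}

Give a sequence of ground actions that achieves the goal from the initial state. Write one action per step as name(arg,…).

1. tag(b)  →  {at(b), holds(b), inpos(a,f), inpos(b,b), inpos(f,b), near(b,b), on(a,a), on(a,b), on(b,f), on(f,a)}
2. free(b,a)  →  {at(b), holds(b), inpos(a,f), inpos(b,b), inpos(f,b), near(b,b), on(a,a), on(b,a), on(b,b), on(b,f), on(f,a)}
3. free(a,b)  →  {at(b), holds(b), inpos(a,f), inpos(b,b), inpos(f,b), near(b,b), on(a,a), on(a,b), on(b,b), on(b,f), on(f,a)}
4. free(f,b)  →  {at(b), holds(b), inpos(a,f), inpos(b,b), inpos(f,b), near(b,b), on(a,a), on(a,b), on(b,b), on(f,a), on(f,b), on(f,f)}
5. bind(f,b)  →  {at(b), holds(b), holds(f), inpos(a,f), inpos(b,b), inpos(f,b), near(f,b), on(a,a), on(a,b), on(b,b), on(f,a), on(f,b), on(f,f)}

tag(b); free(b,a); free(a,b); free(f,b); bind(f,b)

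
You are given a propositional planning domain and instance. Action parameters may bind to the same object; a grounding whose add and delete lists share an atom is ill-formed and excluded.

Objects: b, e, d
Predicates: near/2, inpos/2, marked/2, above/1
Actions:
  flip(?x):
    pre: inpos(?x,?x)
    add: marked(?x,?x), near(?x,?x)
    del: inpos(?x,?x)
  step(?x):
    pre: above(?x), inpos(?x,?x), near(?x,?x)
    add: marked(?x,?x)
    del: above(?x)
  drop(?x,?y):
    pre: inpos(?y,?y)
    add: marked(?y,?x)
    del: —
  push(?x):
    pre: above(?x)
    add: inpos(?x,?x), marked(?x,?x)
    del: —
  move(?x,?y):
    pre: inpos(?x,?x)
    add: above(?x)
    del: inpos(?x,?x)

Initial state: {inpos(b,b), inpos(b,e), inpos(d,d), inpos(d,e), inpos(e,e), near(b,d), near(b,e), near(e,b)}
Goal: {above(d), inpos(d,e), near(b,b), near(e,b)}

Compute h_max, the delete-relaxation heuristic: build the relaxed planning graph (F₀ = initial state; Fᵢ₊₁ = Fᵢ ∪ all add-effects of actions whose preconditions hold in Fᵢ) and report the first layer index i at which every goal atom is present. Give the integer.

F0 = init (8 atoms)
F1 = F0 ∪ {above(b), above(d), above(e), marked(b,b), marked(b,d), marked(b,e), marked(d,b), marked(d,d), marked(d,e), marked(e,b), marked(e,d), marked(e,e), near(b,b), near(d,d), near(e,e)}  (23 atoms)
goal ⊆ F1  ⇒  h_max = 1

1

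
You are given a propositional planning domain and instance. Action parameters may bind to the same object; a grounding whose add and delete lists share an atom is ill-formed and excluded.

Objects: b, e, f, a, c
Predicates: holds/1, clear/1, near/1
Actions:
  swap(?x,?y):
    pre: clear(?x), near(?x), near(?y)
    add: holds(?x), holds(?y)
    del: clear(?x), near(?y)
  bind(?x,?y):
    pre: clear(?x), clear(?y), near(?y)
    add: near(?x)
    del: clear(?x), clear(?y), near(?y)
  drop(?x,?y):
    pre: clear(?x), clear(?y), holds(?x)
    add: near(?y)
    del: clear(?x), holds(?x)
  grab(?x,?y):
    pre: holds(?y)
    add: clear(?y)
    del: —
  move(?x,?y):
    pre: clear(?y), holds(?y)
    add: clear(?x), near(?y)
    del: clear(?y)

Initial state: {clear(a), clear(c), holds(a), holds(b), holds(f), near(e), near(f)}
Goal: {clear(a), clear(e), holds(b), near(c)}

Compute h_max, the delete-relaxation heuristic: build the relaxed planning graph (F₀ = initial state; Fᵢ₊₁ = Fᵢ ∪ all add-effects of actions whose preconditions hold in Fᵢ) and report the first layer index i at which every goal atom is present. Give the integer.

1

F0 = init (7 atoms)
F1 = F0 ∪ {clear(b), clear(e), clear(f), near(a), near(c)}  (12 atoms)
goal ⊆ F1  ⇒  h_max = 1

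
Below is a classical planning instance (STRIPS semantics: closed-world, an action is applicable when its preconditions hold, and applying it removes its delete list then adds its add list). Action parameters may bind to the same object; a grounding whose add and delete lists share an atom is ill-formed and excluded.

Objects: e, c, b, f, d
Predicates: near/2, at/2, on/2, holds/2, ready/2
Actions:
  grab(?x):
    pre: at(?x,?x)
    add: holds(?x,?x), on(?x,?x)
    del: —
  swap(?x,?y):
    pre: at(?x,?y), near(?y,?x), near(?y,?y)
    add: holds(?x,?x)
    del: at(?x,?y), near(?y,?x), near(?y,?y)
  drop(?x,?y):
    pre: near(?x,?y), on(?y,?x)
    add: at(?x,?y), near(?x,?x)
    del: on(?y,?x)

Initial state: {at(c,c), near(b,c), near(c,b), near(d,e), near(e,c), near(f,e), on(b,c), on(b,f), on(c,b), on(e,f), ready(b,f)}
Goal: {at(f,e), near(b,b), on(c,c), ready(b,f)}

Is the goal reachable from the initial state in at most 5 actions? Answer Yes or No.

1. grab(c)  →  {at(c,c), holds(c,c), near(b,c), near(c,b), near(d,e), near(e,c), near(f,e), on(b,c), on(b,f), on(c,b), on(c,c), on(e,f), ready(b,f)}
2. drop(b,c)  →  {at(b,c), at(c,c), holds(c,c), near(b,b), near(b,c), near(c,b), near(d,e), near(e,c), near(f,e), on(b,c), on(b,f), on(c,c), on(e,f), ready(b,f)}
3. drop(f,e)  →  {at(b,c), at(c,c), at(f,e), holds(c,c), near(b,b), near(b,c), near(c,b), near(d,e), near(e,c), near(f,e), near(f,f), on(b,c), on(b,f), on(c,c), ready(b,f)}
optimal plan length = 3; 3 ≤ 5

Yes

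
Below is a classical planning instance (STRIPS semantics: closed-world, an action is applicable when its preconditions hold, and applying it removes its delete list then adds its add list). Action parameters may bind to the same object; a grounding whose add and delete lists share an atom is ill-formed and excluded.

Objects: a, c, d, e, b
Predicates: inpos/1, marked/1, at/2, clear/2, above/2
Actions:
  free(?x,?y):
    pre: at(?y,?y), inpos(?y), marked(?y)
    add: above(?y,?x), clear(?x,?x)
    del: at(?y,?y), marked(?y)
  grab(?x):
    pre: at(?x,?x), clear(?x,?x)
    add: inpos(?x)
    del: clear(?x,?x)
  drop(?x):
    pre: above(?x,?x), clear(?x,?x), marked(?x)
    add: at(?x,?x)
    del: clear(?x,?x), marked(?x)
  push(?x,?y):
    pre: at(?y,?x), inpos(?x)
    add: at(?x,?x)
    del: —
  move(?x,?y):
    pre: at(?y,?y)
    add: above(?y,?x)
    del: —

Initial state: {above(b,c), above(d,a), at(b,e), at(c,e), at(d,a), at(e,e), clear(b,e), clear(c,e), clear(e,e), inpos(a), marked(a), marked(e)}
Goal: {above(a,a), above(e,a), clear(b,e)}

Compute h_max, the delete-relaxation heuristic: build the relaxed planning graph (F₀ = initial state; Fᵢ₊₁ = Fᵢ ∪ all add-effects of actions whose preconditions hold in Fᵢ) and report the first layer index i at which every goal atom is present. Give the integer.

F0 = init (12 atoms)
F1 = F0 ∪ {above(e,a), above(e,b), above(e,c), above(e,d), above(e,e), at(a,a), inpos(e)}  (19 atoms)
F2 = F1 ∪ {above(a,a), above(a,b), above(a,c), above(a,d), above(a,e), clear(a,a), clear(b,b), clear(c,c), clear(d,d)}  (28 atoms)
goal ⊆ F2  ⇒  h_max = 2

2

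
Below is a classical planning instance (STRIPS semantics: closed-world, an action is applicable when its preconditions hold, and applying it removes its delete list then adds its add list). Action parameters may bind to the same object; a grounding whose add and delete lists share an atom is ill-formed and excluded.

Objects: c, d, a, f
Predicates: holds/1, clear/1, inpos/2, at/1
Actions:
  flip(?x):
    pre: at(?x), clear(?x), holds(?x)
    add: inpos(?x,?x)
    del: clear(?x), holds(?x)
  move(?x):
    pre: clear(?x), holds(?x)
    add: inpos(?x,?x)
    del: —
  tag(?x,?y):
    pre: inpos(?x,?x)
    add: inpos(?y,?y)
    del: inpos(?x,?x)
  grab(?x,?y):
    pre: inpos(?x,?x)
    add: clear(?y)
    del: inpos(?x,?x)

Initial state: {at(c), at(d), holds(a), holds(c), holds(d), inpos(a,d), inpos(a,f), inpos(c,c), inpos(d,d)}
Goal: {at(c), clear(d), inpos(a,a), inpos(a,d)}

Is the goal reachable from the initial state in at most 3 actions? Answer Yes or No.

1. tag(c,a)  →  {at(c), at(d), holds(a), holds(c), holds(d), inpos(a,a), inpos(a,d), inpos(a,f), inpos(d,d)}
2. grab(d,d)  →  {at(c), at(d), clear(d), holds(a), holds(c), holds(d), inpos(a,a), inpos(a,d), inpos(a,f)}
optimal plan length = 2; 2 ≤ 3

Yes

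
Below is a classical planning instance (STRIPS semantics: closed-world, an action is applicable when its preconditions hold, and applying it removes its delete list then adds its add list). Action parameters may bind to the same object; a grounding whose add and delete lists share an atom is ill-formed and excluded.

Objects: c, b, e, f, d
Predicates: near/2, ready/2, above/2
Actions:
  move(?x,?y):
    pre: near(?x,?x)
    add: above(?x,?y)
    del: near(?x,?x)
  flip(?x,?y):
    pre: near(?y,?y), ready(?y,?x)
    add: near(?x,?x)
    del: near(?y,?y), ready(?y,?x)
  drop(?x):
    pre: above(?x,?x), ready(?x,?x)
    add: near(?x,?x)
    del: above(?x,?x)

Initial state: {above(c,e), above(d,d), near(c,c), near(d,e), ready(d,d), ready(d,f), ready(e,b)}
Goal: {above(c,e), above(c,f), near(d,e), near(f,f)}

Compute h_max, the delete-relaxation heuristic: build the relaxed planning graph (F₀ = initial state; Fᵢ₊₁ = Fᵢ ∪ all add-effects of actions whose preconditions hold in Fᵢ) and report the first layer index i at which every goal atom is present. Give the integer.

F0 = init (7 atoms)
F1 = F0 ∪ {above(c,b), above(c,c), above(c,d), above(c,f), near(d,d)}  (12 atoms)
F2 = F1 ∪ {above(d,b), above(d,c), above(d,e), above(d,f), near(f,f)}  (17 atoms)
goal ⊆ F2  ⇒  h_max = 2

2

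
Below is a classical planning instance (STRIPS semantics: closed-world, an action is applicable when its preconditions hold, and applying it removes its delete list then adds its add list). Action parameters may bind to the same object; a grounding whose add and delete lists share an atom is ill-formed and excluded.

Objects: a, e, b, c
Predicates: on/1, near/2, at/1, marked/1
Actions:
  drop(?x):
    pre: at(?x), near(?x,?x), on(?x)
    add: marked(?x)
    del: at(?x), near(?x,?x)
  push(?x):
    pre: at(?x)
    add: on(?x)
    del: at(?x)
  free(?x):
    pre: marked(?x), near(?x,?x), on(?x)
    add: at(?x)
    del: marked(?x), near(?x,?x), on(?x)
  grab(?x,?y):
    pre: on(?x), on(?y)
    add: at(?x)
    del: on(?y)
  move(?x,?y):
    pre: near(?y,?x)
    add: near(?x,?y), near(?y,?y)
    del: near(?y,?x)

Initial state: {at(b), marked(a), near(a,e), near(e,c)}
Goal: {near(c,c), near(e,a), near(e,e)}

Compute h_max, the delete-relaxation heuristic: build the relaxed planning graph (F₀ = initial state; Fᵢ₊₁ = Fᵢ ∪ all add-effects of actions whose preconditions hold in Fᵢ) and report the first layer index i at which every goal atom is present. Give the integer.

2

F0 = init (4 atoms)
F1 = F0 ∪ {near(a,a), near(c,e), near(e,a), near(e,e), on(b)}  (9 atoms)
F2 = F1 ∪ {near(c,c)}  (10 atoms)
goal ⊆ F2  ⇒  h_max = 2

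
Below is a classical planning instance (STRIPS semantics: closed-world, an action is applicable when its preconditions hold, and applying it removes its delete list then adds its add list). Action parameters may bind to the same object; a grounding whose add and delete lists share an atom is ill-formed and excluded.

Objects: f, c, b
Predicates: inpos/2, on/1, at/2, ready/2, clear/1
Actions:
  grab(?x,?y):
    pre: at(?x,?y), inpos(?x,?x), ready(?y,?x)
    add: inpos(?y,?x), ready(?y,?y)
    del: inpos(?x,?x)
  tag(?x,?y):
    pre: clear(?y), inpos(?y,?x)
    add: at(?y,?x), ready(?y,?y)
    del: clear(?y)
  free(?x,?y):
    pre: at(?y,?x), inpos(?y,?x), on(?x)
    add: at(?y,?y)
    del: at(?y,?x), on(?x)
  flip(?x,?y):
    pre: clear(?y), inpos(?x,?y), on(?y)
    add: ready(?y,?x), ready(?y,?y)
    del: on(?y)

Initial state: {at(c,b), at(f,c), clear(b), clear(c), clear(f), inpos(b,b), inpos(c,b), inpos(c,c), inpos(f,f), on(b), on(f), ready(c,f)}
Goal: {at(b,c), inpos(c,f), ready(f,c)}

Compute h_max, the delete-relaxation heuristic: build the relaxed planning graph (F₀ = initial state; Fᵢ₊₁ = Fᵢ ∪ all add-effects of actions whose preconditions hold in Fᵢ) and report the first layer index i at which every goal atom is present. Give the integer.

F0 = init (12 atoms)
F1 = F0 ∪ {at(b,b), at(c,c), at(f,f), inpos(c,f), ready(b,b), ready(b,c), ready(c,c), ready(f,f)}  (20 atoms)
F2 = F1 ∪ {at(c,f), inpos(b,c), ready(f,c)}  (23 atoms)
F3 = F2 ∪ {at(b,c), inpos(f,c)}  (25 atoms)
goal ⊆ F3  ⇒  h_max = 3

3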